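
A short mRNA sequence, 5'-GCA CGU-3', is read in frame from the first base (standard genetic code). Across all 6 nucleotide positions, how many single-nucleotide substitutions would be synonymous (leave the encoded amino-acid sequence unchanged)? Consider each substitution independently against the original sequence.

Codon 1 (GCA, Ala): 3 synonymous substitutions.
Codon 2 (CGU, Arg): 3 synonymous substitutions.
Total: 3 + 3 = 6.

6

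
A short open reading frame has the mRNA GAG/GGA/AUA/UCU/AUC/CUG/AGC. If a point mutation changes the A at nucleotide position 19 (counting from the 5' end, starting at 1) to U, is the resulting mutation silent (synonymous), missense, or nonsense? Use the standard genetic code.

missense

Position 19 falls in codon 7: AGC → Ser.
After the substitution the codon is UGC → Cys.
Ser ≠ Cys, so this is a missense mutation.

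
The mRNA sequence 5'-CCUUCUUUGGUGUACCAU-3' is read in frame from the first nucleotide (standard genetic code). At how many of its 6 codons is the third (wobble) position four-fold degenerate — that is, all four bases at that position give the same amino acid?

Codon 1 CCU (Pro): third position 4-fold.
Codon 2 UCU (Ser): third position 4-fold.
Codon 3 UUG (Leu): third position 2-fold.
Codon 4 GUG (Val): third position 4-fold.
Codon 5 UAC (Tyr): third position 2-fold.
Codon 6 CAU (His): third position 2-fold.
Four-fold degenerate third positions: 3.

3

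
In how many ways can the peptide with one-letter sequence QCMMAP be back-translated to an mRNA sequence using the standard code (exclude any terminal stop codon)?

64

Gln: 2 codons.
Cys: 2 codons.
Met: 1 codon.
Met: 1 codon.
Ala: 4 codons.
Pro: 4 codons.
2 × 2 × 1 × 1 × 4 × 4 = 64.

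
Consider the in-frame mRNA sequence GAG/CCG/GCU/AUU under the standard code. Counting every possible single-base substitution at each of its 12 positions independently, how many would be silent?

9

Codon 1 (GAG, Glu): 1 synonymous substitution.
Codon 2 (CCG, Pro): 3 synonymous substitutions.
Codon 3 (GCU, Ala): 3 synonymous substitutions.
Codon 4 (AUU, Ile): 2 synonymous substitutions.
Total: 1 + 3 + 3 + 2 = 9.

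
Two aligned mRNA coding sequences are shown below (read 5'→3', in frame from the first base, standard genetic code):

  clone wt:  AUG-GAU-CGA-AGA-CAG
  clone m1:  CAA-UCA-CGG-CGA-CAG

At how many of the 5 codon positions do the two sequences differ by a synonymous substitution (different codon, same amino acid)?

Codon 1: AUG Met / CAA Gln — nonsynonymous.
Codon 2: GAU Asp / UCA Ser — nonsynonymous.
Codon 3: CGA Arg / CGG Arg — synonymous.
Codon 4: AGA Arg / CGA Arg — synonymous.
Codon 5: CAG Gln / CAG Gln — identical.
Synonymous differences: 2.

2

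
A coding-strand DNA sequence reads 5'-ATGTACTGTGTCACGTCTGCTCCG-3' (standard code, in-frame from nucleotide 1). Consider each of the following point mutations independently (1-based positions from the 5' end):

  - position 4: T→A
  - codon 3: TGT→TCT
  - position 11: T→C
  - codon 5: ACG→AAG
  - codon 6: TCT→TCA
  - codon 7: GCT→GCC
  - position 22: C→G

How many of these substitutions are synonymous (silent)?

2

Codon 2: TAC (Tyr) → AAC (Asn) — missense.
Codon 3: TGT (Cys) → TCT (Ser) — missense.
Codon 4: GTC (Val) → GCC (Ala) — missense.
Codon 5: ACG (Thr) → AAG (Lys) — missense.
Codon 6: TCT (Ser) → TCA (Ser) — synonymous.
Codon 7: GCT (Ala) → GCC (Ala) — synonymous.
Codon 8: CCG (Pro) → GCG (Ala) — missense.
Synonymous: 2 of 7.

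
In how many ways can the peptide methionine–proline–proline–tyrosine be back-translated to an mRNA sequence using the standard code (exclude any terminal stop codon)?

Met: 1 codon.
Pro: 4 codons.
Pro: 4 codons.
Tyr: 2 codons.
1 × 4 × 4 × 2 = 32.

32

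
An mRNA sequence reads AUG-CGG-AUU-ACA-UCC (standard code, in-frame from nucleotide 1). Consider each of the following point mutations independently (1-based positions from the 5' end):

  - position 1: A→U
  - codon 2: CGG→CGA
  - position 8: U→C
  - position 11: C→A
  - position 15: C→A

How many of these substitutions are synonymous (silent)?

Codon 1: AUG (Met) → UUG (Leu) — missense.
Codon 2: CGG (Arg) → CGA (Arg) — synonymous.
Codon 3: AUU (Ile) → ACU (Thr) — missense.
Codon 4: ACA (Thr) → AAA (Lys) — missense.
Codon 5: UCC (Ser) → UCA (Ser) — synonymous.
Synonymous: 2 of 5.

2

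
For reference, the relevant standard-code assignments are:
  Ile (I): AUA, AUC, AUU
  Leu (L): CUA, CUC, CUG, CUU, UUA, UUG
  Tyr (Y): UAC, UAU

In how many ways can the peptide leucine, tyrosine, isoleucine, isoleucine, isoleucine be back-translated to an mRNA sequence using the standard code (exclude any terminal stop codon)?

324

Leu: 6 codons.
Tyr: 2 codons.
Ile: 3 codons.
Ile: 3 codons.
Ile: 3 codons.
6 × 2 × 3 × 3 × 3 = 324.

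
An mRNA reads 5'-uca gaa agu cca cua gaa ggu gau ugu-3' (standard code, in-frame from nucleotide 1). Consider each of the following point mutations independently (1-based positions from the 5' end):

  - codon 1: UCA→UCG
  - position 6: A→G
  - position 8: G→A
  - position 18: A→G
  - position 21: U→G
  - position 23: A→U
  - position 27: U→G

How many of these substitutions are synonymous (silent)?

4

Codon 1: UCA (Ser) → UCG (Ser) — synonymous.
Codon 2: GAA (Glu) → GAG (Glu) — synonymous.
Codon 3: AGU (Ser) → AAU (Asn) — missense.
Codon 6: GAA (Glu) → GAG (Glu) — synonymous.
Codon 7: GGU (Gly) → GGG (Gly) — synonymous.
Codon 8: GAU (Asp) → GUU (Val) — missense.
Codon 9: UGU (Cys) → UGG (Trp) — missense.
Synonymous: 4 of 7.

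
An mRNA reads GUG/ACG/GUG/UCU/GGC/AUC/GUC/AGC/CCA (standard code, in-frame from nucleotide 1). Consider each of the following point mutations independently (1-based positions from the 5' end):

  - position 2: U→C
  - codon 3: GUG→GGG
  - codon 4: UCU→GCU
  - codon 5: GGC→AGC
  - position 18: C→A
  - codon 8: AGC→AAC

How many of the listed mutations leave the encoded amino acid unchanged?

1

Codon 1: GUG (Val) → GCG (Ala) — missense.
Codon 3: GUG (Val) → GGG (Gly) — missense.
Codon 4: UCU (Ser) → GCU (Ala) — missense.
Codon 5: GGC (Gly) → AGC (Ser) — missense.
Codon 6: AUC (Ile) → AUA (Ile) — synonymous.
Codon 8: AGC (Ser) → AAC (Asn) — missense.
Synonymous: 1 of 6.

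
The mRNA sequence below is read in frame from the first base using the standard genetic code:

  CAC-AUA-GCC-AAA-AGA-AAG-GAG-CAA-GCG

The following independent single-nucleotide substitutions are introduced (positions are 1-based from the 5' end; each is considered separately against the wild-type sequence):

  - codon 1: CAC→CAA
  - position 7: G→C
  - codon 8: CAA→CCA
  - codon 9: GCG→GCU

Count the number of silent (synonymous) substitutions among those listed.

1

Codon 1: CAC (His) → CAA (Gln) — missense.
Codon 3: GCC (Ala) → CCC (Pro) — missense.
Codon 8: CAA (Gln) → CCA (Pro) — missense.
Codon 9: GCG (Ala) → GCU (Ala) — synonymous.
Synonymous: 1 of 4.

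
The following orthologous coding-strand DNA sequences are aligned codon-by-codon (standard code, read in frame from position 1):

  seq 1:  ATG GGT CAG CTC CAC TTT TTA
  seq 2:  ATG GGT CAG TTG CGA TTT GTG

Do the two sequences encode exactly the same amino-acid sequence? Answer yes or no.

no

Codon 1: ATG Met / ATG Met — identical.
Codon 2: GGT Gly / GGT Gly — identical.
Codon 3: CAG Gln / CAG Gln — identical.
Codon 4: CTC Leu / TTG Leu — synonymous.
Codon 5: CAC His / CGA Arg — nonsynonymous.
Codon 6: TTT Phe / TTT Phe — identical.
Codon 7: TTA Leu / GTG Val — nonsynonymous.
Nonsynonymous differences: 2 → different protein.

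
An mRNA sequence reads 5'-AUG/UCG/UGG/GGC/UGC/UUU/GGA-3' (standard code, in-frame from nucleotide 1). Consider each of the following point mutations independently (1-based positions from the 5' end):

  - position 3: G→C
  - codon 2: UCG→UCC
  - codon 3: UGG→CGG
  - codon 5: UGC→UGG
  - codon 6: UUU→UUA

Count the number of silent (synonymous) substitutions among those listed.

Codon 1: AUG (Met) → AUC (Ile) — missense.
Codon 2: UCG (Ser) → UCC (Ser) — synonymous.
Codon 3: UGG (Trp) → CGG (Arg) — missense.
Codon 5: UGC (Cys) → UGG (Trp) — missense.
Codon 6: UUU (Phe) → UUA (Leu) — missense.
Synonymous: 1 of 5.

1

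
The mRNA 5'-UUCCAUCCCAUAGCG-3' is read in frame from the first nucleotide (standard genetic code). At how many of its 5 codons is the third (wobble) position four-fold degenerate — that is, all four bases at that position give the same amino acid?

2

Codon 1 UUC (Phe): third position 2-fold.
Codon 2 CAU (His): third position 2-fold.
Codon 3 CCC (Pro): third position 4-fold.
Codon 4 AUA (Ile): third position 3-fold.
Codon 5 GCG (Ala): third position 4-fold.
Four-fold degenerate third positions: 2.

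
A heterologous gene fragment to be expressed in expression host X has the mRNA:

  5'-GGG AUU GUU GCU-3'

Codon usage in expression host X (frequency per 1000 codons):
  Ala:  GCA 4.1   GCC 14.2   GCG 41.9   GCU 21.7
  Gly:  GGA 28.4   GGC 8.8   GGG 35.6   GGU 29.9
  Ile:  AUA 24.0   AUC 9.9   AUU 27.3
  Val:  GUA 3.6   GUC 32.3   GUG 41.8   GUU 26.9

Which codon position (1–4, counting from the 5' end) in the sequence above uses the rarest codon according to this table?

4

Codon 1 GGG (Gly): 35.6 per 1000.
Codon 2 AUU (Ile): 27.3 per 1000.
Codon 3 GUU (Val): 26.9 per 1000.
Codon 4 GCU (Ala): 21.7 per 1000.
Lowest frequency is 21.7 at codon 4.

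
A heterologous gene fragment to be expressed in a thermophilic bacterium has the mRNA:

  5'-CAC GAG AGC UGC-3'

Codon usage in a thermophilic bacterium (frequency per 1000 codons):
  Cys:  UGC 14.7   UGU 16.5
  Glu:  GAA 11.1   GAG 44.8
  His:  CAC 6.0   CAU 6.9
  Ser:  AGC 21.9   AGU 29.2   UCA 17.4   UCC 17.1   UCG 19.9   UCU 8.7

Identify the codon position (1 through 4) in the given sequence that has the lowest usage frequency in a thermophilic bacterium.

Codon 1 CAC (His): 6.0 per 1000.
Codon 2 GAG (Glu): 44.8 per 1000.
Codon 3 AGC (Ser): 21.9 per 1000.
Codon 4 UGC (Cys): 14.7 per 1000.
Lowest frequency is 6.0 at codon 1.

1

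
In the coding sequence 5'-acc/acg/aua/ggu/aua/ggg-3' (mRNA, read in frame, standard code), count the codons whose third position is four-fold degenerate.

Codon 1 ACC (Thr): third position 4-fold.
Codon 2 ACG (Thr): third position 4-fold.
Codon 3 AUA (Ile): third position 3-fold.
Codon 4 GGU (Gly): third position 4-fold.
Codon 5 AUA (Ile): third position 3-fold.
Codon 6 GGG (Gly): third position 4-fold.
Four-fold degenerate third positions: 4.

4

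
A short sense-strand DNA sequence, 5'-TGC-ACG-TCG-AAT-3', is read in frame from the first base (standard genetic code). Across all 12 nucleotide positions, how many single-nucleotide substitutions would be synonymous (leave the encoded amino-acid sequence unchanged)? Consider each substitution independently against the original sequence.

8

Codon 1 (TGC, Cys): 1 synonymous substitution.
Codon 2 (ACG, Thr): 3 synonymous substitutions.
Codon 3 (TCG, Ser): 3 synonymous substitutions.
Codon 4 (AAT, Asn): 1 synonymous substitution.
Total: 1 + 3 + 3 + 1 = 8.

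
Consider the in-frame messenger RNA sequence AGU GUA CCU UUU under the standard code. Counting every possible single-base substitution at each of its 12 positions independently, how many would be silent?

Codon 1 (AGU, Ser): 1 synonymous substitution.
Codon 2 (GUA, Val): 3 synonymous substitutions.
Codon 3 (CCU, Pro): 3 synonymous substitutions.
Codon 4 (UUU, Phe): 1 synonymous substitution.
Total: 1 + 3 + 3 + 1 = 8.

8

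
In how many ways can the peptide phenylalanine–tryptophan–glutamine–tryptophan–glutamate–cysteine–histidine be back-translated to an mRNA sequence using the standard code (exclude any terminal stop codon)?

32

Phe: 2 codons.
Trp: 1 codon.
Gln: 2 codons.
Trp: 1 codon.
Glu: 2 codons.
Cys: 2 codons.
His: 2 codons.
2 × 1 × 2 × 1 × 2 × 2 × 2 = 32.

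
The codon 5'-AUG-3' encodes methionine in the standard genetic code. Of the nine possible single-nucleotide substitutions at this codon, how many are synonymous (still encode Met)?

Position 1: none → 0 synonymous.
Position 2: none → 0 synonymous.
Position 3: none → 0 synonymous.
Total: 0 + 0 + 0 = 0.

0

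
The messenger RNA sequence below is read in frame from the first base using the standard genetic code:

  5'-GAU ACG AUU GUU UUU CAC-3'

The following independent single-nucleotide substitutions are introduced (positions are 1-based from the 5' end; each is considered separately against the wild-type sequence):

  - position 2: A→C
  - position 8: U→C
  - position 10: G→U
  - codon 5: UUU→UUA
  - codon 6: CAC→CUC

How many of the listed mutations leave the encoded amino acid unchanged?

Codon 1: GAU (Asp) → GCU (Ala) — missense.
Codon 3: AUU (Ile) → ACU (Thr) — missense.
Codon 4: GUU (Val) → UUU (Phe) — missense.
Codon 5: UUU (Phe) → UUA (Leu) — missense.
Codon 6: CAC (His) → CUC (Leu) — missense.
Synonymous: 0 of 5.

0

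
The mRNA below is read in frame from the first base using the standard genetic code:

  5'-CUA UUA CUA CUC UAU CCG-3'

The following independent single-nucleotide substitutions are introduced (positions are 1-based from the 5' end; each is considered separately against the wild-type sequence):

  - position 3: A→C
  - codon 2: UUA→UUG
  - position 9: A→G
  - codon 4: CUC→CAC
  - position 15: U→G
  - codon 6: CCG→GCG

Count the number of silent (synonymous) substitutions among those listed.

3

Codon 1: CUA (Leu) → CUC (Leu) — synonymous.
Codon 2: UUA (Leu) → UUG (Leu) — synonymous.
Codon 3: CUA (Leu) → CUG (Leu) — synonymous.
Codon 4: CUC (Leu) → CAC (His) — missense.
Codon 5: UAU (Tyr) → UAG (Stop) — nonsense.
Codon 6: CCG (Pro) → GCG (Ala) — missense.
Synonymous: 3 of 6.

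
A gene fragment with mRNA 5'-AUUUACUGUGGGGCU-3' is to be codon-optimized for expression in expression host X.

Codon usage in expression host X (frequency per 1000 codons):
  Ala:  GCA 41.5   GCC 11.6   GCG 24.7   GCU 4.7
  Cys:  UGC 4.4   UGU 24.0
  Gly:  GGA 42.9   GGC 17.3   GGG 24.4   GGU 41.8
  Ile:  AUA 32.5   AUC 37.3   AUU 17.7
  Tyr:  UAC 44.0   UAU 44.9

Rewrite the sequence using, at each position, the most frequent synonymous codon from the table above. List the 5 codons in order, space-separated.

Codon 1 (Ile): best is AUC at 37.3.
Codon 2 (Tyr): best is UAU at 44.9.
Codon 3 (Cys): best is UGU at 24.0.
Codon 4 (Gly): best is GGA at 42.9.
Codon 5 (Ala): best is GCA at 41.5.

AUC UAU UGU GGA GCA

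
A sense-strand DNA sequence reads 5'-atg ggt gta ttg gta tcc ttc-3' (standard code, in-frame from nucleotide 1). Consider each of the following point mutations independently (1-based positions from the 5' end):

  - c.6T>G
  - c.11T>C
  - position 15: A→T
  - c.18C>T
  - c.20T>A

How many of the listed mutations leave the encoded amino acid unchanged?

3

Codon 2: GGT (Gly) → GGG (Gly) — synonymous.
Codon 4: TTG (Leu) → TCG (Ser) — missense.
Codon 5: GTA (Val) → GTT (Val) — synonymous.
Codon 6: TCC (Ser) → TCT (Ser) — synonymous.
Codon 7: TTC (Phe) → TAC (Tyr) — missense.
Synonymous: 3 of 5.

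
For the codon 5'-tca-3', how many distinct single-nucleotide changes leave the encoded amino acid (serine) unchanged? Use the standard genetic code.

Position 1: none → 0 synonymous.
Position 2: none → 0 synonymous.
Position 3: TCT, TCC, TCG → 3 synonymous.
Total: 0 + 0 + 3 = 3.

3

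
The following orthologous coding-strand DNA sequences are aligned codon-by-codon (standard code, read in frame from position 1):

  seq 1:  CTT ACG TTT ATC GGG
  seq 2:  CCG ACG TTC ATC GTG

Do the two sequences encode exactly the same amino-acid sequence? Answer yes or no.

Codon 1: CTT Leu / CCG Pro — nonsynonymous.
Codon 2: ACG Thr / ACG Thr — identical.
Codon 3: TTT Phe / TTC Phe — synonymous.
Codon 4: ATC Ile / ATC Ile — identical.
Codon 5: GGG Gly / GTG Val — nonsynonymous.
Nonsynonymous differences: 2 → different protein.

no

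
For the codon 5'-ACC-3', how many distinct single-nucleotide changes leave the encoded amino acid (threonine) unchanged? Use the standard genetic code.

Position 1: none → 0 synonymous.
Position 2: none → 0 synonymous.
Position 3: ACU, ACA, ACG → 3 synonymous.
Total: 0 + 0 + 3 = 3.

3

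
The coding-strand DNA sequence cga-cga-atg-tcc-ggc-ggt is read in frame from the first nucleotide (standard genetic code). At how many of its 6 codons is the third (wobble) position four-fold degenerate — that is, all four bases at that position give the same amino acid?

Codon 1 CGA (Arg): third position 4-fold.
Codon 2 CGA (Arg): third position 4-fold.
Codon 3 ATG (Met): third position 1-fold.
Codon 4 TCC (Ser): third position 4-fold.
Codon 5 GGC (Gly): third position 4-fold.
Codon 6 GGT (Gly): third position 4-fold.
Four-fold degenerate third positions: 5.

5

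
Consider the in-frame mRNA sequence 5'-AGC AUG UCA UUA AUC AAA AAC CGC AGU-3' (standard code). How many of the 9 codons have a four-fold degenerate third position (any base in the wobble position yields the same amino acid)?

2

Codon 1 AGC (Ser): third position 2-fold.
Codon 2 AUG (Met): third position 1-fold.
Codon 3 UCA (Ser): third position 4-fold.
Codon 4 UUA (Leu): third position 2-fold.
Codon 5 AUC (Ile): third position 3-fold.
Codon 6 AAA (Lys): third position 2-fold.
Codon 7 AAC (Asn): third position 2-fold.
Codon 8 CGC (Arg): third position 4-fold.
Codon 9 AGU (Ser): third position 2-fold.
Four-fold degenerate third positions: 2.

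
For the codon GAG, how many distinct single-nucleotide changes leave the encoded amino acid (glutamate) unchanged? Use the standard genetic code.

1

Position 1: none → 0 synonymous.
Position 2: none → 0 synonymous.
Position 3: GAA → 1 synonymous.
Total: 0 + 0 + 1 = 1.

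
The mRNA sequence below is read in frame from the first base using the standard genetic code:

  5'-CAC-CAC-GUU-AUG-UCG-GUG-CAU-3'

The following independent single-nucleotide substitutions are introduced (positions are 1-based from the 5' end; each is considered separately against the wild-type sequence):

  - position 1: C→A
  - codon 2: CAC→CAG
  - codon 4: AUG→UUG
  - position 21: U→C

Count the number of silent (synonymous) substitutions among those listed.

Codon 1: CAC (His) → AAC (Asn) — missense.
Codon 2: CAC (His) → CAG (Gln) — missense.
Codon 4: AUG (Met) → UUG (Leu) — missense.
Codon 7: CAU (His) → CAC (His) — synonymous.
Synonymous: 1 of 4.

1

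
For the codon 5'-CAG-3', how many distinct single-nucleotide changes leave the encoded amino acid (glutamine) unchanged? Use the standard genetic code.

Position 1: none → 0 synonymous.
Position 2: none → 0 synonymous.
Position 3: CAA → 1 synonymous.
Total: 0 + 0 + 1 = 1.

1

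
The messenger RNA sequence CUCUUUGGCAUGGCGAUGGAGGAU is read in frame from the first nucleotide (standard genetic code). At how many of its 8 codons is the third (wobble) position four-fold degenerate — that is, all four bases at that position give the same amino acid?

Codon 1 CUC (Leu): third position 4-fold.
Codon 2 UUU (Phe): third position 2-fold.
Codon 3 GGC (Gly): third position 4-fold.
Codon 4 AUG (Met): third position 1-fold.
Codon 5 GCG (Ala): third position 4-fold.
Codon 6 AUG (Met): third position 1-fold.
Codon 7 GAG (Glu): third position 2-fold.
Codon 8 GAU (Asp): third position 2-fold.
Four-fold degenerate third positions: 3.

3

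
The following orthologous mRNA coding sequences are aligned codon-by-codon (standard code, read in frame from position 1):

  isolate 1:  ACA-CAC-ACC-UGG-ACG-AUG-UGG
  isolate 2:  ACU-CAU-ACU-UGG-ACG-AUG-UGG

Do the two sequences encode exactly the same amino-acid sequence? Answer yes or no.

Codon 1: ACA Thr / ACU Thr — synonymous.
Codon 2: CAC His / CAU His — synonymous.
Codon 3: ACC Thr / ACU Thr — synonymous.
Codon 4: UGG Trp / UGG Trp — identical.
Codon 5: ACG Thr / ACG Thr — identical.
Codon 6: AUG Met / AUG Met — identical.
Codon 7: UGG Trp / UGG Trp — identical.
Nonsynonymous differences: 0 → same protein.

yes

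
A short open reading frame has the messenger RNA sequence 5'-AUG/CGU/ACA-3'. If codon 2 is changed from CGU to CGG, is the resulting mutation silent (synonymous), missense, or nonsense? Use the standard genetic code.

Position 6 falls in codon 2: CGU → Arg.
After the substitution the codon is CGG → Arg.
Both encode Arg, so the change is synonymous.

silent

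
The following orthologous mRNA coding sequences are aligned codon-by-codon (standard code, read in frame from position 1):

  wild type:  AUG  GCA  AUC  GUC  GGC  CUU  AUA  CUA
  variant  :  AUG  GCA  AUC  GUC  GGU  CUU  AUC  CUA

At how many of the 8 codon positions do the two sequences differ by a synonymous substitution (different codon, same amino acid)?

Codon 1: AUG Met / AUG Met — identical.
Codon 2: GCA Ala / GCA Ala — identical.
Codon 3: AUC Ile / AUC Ile — identical.
Codon 4: GUC Val / GUC Val — identical.
Codon 5: GGC Gly / GGU Gly — synonymous.
Codon 6: CUU Leu / CUU Leu — identical.
Codon 7: AUA Ile / AUC Ile — synonymous.
Codon 8: CUA Leu / CUA Leu — identical.
Synonymous differences: 2.

2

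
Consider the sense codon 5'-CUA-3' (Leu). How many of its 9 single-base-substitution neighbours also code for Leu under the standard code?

Position 1: UUA → 1 synonymous.
Position 2: none → 0 synonymous.
Position 3: CUU, CUC, CUG → 3 synonymous.
Total: 1 + 0 + 3 = 4.

4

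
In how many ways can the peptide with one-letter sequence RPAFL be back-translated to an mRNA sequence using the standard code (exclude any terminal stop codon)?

1152

Arg: 6 codons.
Pro: 4 codons.
Ala: 4 codons.
Phe: 2 codons.
Leu: 6 codons.
6 × 4 × 4 × 2 × 6 = 1152.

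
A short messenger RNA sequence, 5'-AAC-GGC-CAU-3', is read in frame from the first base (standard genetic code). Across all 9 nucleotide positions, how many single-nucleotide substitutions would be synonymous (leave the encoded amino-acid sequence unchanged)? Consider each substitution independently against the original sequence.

Codon 1 (AAC, Asn): 1 synonymous substitution.
Codon 2 (GGC, Gly): 3 synonymous substitutions.
Codon 3 (CAU, His): 1 synonymous substitution.
Total: 1 + 3 + 1 = 5.

5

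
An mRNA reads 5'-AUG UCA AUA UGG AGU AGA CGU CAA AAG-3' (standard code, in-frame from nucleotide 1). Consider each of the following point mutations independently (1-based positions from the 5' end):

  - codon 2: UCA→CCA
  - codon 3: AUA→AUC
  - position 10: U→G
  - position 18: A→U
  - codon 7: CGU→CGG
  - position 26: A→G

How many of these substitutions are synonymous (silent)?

2

Codon 2: UCA (Ser) → CCA (Pro) — missense.
Codon 3: AUA (Ile) → AUC (Ile) — synonymous.
Codon 4: UGG (Trp) → GGG (Gly) — missense.
Codon 6: AGA (Arg) → AGU (Ser) — missense.
Codon 7: CGU (Arg) → CGG (Arg) — synonymous.
Codon 9: AAG (Lys) → AGG (Arg) — missense.
Synonymous: 2 of 6.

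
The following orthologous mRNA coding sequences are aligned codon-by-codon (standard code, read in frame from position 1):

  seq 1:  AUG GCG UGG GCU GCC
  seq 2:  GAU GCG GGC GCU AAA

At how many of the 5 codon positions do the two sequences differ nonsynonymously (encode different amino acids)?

Codon 1: AUG Met / GAU Asp — nonsynonymous.
Codon 2: GCG Ala / GCG Ala — identical.
Codon 3: UGG Trp / GGC Gly — nonsynonymous.
Codon 4: GCU Ala / GCU Ala — identical.
Codon 5: GCC Ala / AAA Lys — nonsynonymous.
Nonsynonymous differences: 3.

3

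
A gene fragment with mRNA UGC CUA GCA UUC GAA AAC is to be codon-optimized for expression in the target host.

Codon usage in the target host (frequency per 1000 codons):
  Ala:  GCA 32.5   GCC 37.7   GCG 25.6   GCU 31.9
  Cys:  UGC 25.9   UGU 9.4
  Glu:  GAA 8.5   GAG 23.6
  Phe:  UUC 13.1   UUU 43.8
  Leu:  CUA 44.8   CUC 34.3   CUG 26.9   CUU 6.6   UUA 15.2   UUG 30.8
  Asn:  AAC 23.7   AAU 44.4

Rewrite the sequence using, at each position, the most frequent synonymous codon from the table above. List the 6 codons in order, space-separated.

UGC CUA GCC UUU GAG AAU

Codon 1 (Cys): best is UGC at 25.9.
Codon 2 (Leu): best is CUA at 44.8.
Codon 3 (Ala): best is GCC at 37.7.
Codon 4 (Phe): best is UUU at 43.8.
Codon 5 (Glu): best is GAG at 23.6.
Codon 6 (Asn): best is AAU at 44.4.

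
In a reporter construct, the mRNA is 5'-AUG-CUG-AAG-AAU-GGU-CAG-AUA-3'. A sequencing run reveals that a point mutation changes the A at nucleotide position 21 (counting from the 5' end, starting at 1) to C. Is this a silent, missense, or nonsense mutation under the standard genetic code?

silent

Position 21 falls in codon 7: AUA → Ile.
After the substitution the codon is AUC → Ile.
Both encode Ile, so the change is synonymous.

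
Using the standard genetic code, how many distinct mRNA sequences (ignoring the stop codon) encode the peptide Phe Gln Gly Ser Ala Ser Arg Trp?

Phe: 2 codons.
Gln: 2 codons.
Gly: 4 codons.
Ser: 6 codons.
Ala: 4 codons.
Ser: 6 codons.
Arg: 6 codons.
Trp: 1 codon.
2 × 2 × 4 × 6 × 4 × 6 × 6 × 1 = 13824.

13824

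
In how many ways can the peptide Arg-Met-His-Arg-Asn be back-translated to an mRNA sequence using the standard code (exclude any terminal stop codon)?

144

Arg: 6 codons.
Met: 1 codon.
His: 2 codons.
Arg: 6 codons.
Asn: 2 codons.
6 × 1 × 2 × 6 × 2 = 144.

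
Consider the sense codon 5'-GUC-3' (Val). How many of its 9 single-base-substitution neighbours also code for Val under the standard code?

Position 1: none → 0 synonymous.
Position 2: none → 0 synonymous.
Position 3: GUU, GUA, GUG → 3 synonymous.
Total: 0 + 0 + 3 = 3.

3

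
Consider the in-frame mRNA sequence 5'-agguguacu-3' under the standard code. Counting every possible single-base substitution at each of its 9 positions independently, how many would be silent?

6

Codon 1 (AGG, Arg): 2 synonymous substitutions.
Codon 2 (UGU, Cys): 1 synonymous substitution.
Codon 3 (ACU, Thr): 3 synonymous substitutions.
Total: 2 + 1 + 3 = 6.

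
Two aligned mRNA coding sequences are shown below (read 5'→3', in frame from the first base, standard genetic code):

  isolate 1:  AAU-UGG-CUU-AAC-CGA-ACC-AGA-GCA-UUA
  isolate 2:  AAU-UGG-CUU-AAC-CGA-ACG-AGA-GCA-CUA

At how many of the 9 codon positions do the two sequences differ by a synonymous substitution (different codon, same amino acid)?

Codon 1: AAU Asn / AAU Asn — identical.
Codon 2: UGG Trp / UGG Trp — identical.
Codon 3: CUU Leu / CUU Leu — identical.
Codon 4: AAC Asn / AAC Asn — identical.
Codon 5: CGA Arg / CGA Arg — identical.
Codon 6: ACC Thr / ACG Thr — synonymous.
Codon 7: AGA Arg / AGA Arg — identical.
Codon 8: GCA Ala / GCA Ala — identical.
Codon 9: UUA Leu / CUA Leu — synonymous.
Synonymous differences: 2.

2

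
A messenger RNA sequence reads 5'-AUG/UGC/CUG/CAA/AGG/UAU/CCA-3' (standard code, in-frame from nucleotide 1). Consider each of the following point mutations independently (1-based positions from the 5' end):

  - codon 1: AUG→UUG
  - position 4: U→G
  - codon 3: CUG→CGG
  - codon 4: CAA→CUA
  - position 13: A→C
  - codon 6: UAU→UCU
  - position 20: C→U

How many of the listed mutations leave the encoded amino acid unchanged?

Codon 1: AUG (Met) → UUG (Leu) — missense.
Codon 2: UGC (Cys) → GGC (Gly) — missense.
Codon 3: CUG (Leu) → CGG (Arg) — missense.
Codon 4: CAA (Gln) → CUA (Leu) — missense.
Codon 5: AGG (Arg) → CGG (Arg) — synonymous.
Codon 6: UAU (Tyr) → UCU (Ser) — missense.
Codon 7: CCA (Pro) → CUA (Leu) — missense.
Synonymous: 1 of 7.

1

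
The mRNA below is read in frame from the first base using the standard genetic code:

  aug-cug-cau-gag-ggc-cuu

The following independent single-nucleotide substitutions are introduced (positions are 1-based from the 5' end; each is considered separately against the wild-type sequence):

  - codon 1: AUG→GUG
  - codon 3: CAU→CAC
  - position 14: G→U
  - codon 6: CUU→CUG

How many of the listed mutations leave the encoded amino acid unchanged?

Codon 1: AUG (Met) → GUG (Val) — missense.
Codon 3: CAU (His) → CAC (His) — synonymous.
Codon 5: GGC (Gly) → GUC (Val) — missense.
Codon 6: CUU (Leu) → CUG (Leu) — synonymous.
Synonymous: 2 of 4.

2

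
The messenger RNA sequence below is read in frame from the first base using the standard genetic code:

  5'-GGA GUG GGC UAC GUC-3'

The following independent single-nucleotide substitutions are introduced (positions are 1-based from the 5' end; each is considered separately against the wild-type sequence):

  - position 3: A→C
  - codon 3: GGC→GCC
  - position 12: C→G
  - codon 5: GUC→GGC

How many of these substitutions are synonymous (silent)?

Codon 1: GGA (Gly) → GGC (Gly) — synonymous.
Codon 3: GGC (Gly) → GCC (Ala) — missense.
Codon 4: UAC (Tyr) → UAG (Stop) — nonsense.
Codon 5: GUC (Val) → GGC (Gly) — missense.
Synonymous: 1 of 4.

1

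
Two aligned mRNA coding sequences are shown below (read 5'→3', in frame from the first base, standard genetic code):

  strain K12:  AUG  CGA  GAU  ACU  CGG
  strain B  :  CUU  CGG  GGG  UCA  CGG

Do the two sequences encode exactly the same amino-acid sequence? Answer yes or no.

no

Codon 1: AUG Met / CUU Leu — nonsynonymous.
Codon 2: CGA Arg / CGG Arg — synonymous.
Codon 3: GAU Asp / GGG Gly — nonsynonymous.
Codon 4: ACU Thr / UCA Ser — nonsynonymous.
Codon 5: CGG Arg / CGG Arg — identical.
Nonsynonymous differences: 3 → different protein.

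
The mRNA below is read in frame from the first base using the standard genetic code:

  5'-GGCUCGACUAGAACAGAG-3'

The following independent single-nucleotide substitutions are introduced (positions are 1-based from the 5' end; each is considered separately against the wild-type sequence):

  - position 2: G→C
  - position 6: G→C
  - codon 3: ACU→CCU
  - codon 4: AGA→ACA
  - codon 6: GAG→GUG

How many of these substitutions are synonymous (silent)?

1

Codon 1: GGC (Gly) → GCC (Ala) — missense.
Codon 2: UCG (Ser) → UCC (Ser) — synonymous.
Codon 3: ACU (Thr) → CCU (Pro) — missense.
Codon 4: AGA (Arg) → ACA (Thr) — missense.
Codon 6: GAG (Glu) → GUG (Val) — missense.
Synonymous: 1 of 5.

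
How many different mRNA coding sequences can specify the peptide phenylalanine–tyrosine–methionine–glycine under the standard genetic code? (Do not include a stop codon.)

Phe: 2 codons.
Tyr: 2 codons.
Met: 1 codon.
Gly: 4 codons.
2 × 2 × 1 × 4 = 16.

16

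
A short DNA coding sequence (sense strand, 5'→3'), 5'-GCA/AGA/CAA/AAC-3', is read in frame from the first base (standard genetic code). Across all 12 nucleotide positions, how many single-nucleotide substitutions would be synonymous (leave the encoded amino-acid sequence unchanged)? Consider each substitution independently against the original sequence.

Codon 1 (GCA, Ala): 3 synonymous substitutions.
Codon 2 (AGA, Arg): 2 synonymous substitutions.
Codon 3 (CAA, Gln): 1 synonymous substitution.
Codon 4 (AAC, Asn): 1 synonymous substitution.
Total: 3 + 2 + 1 + 1 = 7.

7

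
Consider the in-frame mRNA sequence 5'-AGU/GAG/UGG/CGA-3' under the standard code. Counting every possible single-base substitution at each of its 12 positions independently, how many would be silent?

Codon 1 (AGU, Ser): 1 synonymous substitution.
Codon 2 (GAG, Glu): 1 synonymous substitution.
Codon 3 (UGG, Trp): 0 synonymous substitutions.
Codon 4 (CGA, Arg): 4 synonymous substitutions.
Total: 1 + 1 + 0 + 4 = 6.

6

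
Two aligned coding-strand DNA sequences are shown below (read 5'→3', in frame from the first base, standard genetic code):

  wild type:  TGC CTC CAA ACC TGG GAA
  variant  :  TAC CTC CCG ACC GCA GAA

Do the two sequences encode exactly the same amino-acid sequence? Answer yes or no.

no

Codon 1: TGC Cys / TAC Tyr — nonsynonymous.
Codon 2: CTC Leu / CTC Leu — identical.
Codon 3: CAA Gln / CCG Pro — nonsynonymous.
Codon 4: ACC Thr / ACC Thr — identical.
Codon 5: TGG Trp / GCA Ala — nonsynonymous.
Codon 6: GAA Glu / GAA Glu — identical.
Nonsynonymous differences: 3 → different protein.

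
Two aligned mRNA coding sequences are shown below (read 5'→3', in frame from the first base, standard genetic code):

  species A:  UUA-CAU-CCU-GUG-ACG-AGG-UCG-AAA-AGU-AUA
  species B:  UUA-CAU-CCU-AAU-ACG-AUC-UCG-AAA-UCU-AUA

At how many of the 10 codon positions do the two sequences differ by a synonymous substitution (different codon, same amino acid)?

Codon 1: UUA Leu / UUA Leu — identical.
Codon 2: CAU His / CAU His — identical.
Codon 3: CCU Pro / CCU Pro — identical.
Codon 4: GUG Val / AAU Asn — nonsynonymous.
Codon 5: ACG Thr / ACG Thr — identical.
Codon 6: AGG Arg / AUC Ile — nonsynonymous.
Codon 7: UCG Ser / UCG Ser — identical.
Codon 8: AAA Lys / AAA Lys — identical.
Codon 9: AGU Ser / UCU Ser — synonymous.
Codon 10: AUA Ile / AUA Ile — identical.
Synonymous differences: 1.

1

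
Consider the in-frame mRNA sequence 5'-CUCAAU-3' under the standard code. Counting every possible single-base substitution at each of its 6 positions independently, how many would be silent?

4

Codon 1 (CUC, Leu): 3 synonymous substitutions.
Codon 2 (AAU, Asn): 1 synonymous substitution.
Total: 3 + 1 = 4.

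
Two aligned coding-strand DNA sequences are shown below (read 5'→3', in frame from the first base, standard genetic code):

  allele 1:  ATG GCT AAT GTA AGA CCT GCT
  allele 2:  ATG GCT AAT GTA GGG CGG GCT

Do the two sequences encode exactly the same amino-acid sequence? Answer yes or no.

Codon 1: ATG Met / ATG Met — identical.
Codon 2: GCT Ala / GCT Ala — identical.
Codon 3: AAT Asn / AAT Asn — identical.
Codon 4: GTA Val / GTA Val — identical.
Codon 5: AGA Arg / GGG Gly — nonsynonymous.
Codon 6: CCT Pro / CGG Arg — nonsynonymous.
Codon 7: GCT Ala / GCT Ala — identical.
Nonsynonymous differences: 2 → different protein.

no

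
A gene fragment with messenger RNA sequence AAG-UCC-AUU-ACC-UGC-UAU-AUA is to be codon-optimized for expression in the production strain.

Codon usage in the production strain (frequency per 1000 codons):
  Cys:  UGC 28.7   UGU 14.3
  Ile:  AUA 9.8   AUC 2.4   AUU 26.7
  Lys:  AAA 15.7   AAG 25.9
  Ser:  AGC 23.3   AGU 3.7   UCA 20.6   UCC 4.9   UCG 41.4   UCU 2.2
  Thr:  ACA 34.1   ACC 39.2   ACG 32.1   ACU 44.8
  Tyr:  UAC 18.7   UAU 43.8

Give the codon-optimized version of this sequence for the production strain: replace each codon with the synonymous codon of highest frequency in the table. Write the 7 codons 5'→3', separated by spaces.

Codon 1 (Lys): best is AAG at 25.9.
Codon 2 (Ser): best is UCG at 41.4.
Codon 3 (Ile): best is AUU at 26.7.
Codon 4 (Thr): best is ACU at 44.8.
Codon 5 (Cys): best is UGC at 28.7.
Codon 6 (Tyr): best is UAU at 43.8.
Codon 7 (Ile): best is AUU at 26.7.

AAG UCG AUU ACU UGC UAU AUU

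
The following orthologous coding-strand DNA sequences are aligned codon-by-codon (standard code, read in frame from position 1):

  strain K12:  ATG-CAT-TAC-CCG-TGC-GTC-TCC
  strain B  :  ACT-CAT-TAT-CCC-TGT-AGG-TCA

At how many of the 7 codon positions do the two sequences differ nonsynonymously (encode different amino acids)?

Codon 1: ATG Met / ACT Thr — nonsynonymous.
Codon 2: CAT His / CAT His — identical.
Codon 3: TAC Tyr / TAT Tyr — synonymous.
Codon 4: CCG Pro / CCC Pro — synonymous.
Codon 5: TGC Cys / TGT Cys — synonymous.
Codon 6: GTC Val / AGG Arg — nonsynonymous.
Codon 7: TCC Ser / TCA Ser — synonymous.
Nonsynonymous differences: 2.

2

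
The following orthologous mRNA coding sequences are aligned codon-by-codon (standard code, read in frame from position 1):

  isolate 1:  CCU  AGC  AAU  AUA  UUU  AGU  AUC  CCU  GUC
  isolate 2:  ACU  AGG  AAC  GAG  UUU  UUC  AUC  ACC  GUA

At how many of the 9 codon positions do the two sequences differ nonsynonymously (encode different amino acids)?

5

Codon 1: CCU Pro / ACU Thr — nonsynonymous.
Codon 2: AGC Ser / AGG Arg — nonsynonymous.
Codon 3: AAU Asn / AAC Asn — synonymous.
Codon 4: AUA Ile / GAG Glu — nonsynonymous.
Codon 5: UUU Phe / UUU Phe — identical.
Codon 6: AGU Ser / UUC Phe — nonsynonymous.
Codon 7: AUC Ile / AUC Ile — identical.
Codon 8: CCU Pro / ACC Thr — nonsynonymous.
Codon 9: GUC Val / GUA Val — synonymous.
Nonsynonymous differences: 5.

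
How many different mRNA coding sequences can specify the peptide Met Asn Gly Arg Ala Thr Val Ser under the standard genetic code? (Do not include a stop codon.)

Met: 1 codon.
Asn: 2 codons.
Gly: 4 codons.
Arg: 6 codons.
Ala: 4 codons.
Thr: 4 codons.
Val: 4 codons.
Ser: 6 codons.
1 × 2 × 4 × 6 × 4 × 4 × 4 × 6 = 18432.

18432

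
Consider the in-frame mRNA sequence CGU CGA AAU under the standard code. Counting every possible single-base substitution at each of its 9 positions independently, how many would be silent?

8

Codon 1 (CGU, Arg): 3 synonymous substitutions.
Codon 2 (CGA, Arg): 4 synonymous substitutions.
Codon 3 (AAU, Asn): 1 synonymous substitution.
Total: 3 + 4 + 1 = 8.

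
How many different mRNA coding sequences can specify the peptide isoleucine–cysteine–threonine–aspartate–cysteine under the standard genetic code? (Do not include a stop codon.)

96

Ile: 3 codons.
Cys: 2 codons.
Thr: 4 codons.
Asp: 2 codons.
Cys: 2 codons.
3 × 2 × 4 × 2 × 2 = 96.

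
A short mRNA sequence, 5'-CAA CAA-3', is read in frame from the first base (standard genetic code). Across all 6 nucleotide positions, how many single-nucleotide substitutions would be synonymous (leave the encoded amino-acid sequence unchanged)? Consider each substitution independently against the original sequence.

2

Codon 1 (CAA, Gln): 1 synonymous substitution.
Codon 2 (CAA, Gln): 1 synonymous substitution.
Total: 1 + 1 = 2.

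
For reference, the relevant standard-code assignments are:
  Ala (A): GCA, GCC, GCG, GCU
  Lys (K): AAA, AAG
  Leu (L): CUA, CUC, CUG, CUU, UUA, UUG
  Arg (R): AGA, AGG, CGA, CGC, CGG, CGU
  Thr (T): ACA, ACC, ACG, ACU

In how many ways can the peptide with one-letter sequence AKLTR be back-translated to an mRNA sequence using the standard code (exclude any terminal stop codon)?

1152

Ala: 4 codons.
Lys: 2 codons.
Leu: 6 codons.
Thr: 4 codons.
Arg: 6 codons.
4 × 2 × 6 × 4 × 6 = 1152.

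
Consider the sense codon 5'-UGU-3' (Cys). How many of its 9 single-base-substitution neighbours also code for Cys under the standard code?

Position 1: none → 0 synonymous.
Position 2: none → 0 synonymous.
Position 3: UGC → 1 synonymous.
Total: 0 + 0 + 1 = 1.

1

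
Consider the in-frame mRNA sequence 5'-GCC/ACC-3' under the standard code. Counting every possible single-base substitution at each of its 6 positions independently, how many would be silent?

Codon 1 (GCC, Ala): 3 synonymous substitutions.
Codon 2 (ACC, Thr): 3 synonymous substitutions.
Total: 3 + 3 = 6.

6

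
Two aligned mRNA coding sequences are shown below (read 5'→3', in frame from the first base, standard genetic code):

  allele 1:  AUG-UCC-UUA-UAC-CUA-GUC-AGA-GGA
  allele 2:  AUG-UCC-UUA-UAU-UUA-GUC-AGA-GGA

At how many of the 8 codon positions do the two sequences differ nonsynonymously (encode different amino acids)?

Codon 1: AUG Met / AUG Met — identical.
Codon 2: UCC Ser / UCC Ser — identical.
Codon 3: UUA Leu / UUA Leu — identical.
Codon 4: UAC Tyr / UAU Tyr — synonymous.
Codon 5: CUA Leu / UUA Leu — synonymous.
Codon 6: GUC Val / GUC Val — identical.
Codon 7: AGA Arg / AGA Arg — identical.
Codon 8: GGA Gly / GGA Gly — identical.
Nonsynonymous differences: 0.

0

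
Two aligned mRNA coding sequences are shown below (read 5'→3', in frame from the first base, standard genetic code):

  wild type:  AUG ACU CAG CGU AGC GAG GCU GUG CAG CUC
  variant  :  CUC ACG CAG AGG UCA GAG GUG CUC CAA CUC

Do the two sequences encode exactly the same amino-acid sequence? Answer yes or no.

no

Codon 1: AUG Met / CUC Leu — nonsynonymous.
Codon 2: ACU Thr / ACG Thr — synonymous.
Codon 3: CAG Gln / CAG Gln — identical.
Codon 4: CGU Arg / AGG Arg — synonymous.
Codon 5: AGC Ser / UCA Ser — synonymous.
Codon 6: GAG Glu / GAG Glu — identical.
Codon 7: GCU Ala / GUG Val — nonsynonymous.
Codon 8: GUG Val / CUC Leu — nonsynonymous.
Codon 9: CAG Gln / CAA Gln — synonymous.
Codon 10: CUC Leu / CUC Leu — identical.
Nonsynonymous differences: 3 → different protein.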